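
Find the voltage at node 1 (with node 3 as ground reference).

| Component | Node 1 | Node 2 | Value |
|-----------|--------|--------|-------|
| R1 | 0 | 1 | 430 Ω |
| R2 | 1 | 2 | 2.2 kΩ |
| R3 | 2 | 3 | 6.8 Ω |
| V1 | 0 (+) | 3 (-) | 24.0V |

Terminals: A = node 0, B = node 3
Nodal analysis, taking node 3 as the 0 V reference.
Source V1 fixes V_0 = 24 V.
KCL at each unknown node (sum of currents leaving = 0; resistances in Ω):
  Node 1: (V_1 - 24)/430 + (V_1 - V_2)/2200 = 0
  Node 2: (V_2 - V_1)/2200 + (V_2 - 0)/6.8 = 0
Collecting terms (coefficients in siemens):
  0.00278·V_1 - 0.0004545·V_2 = 0.05581
  0.1475·V_2 - 0.0004545·V_1 = 0
Determinant D = (0.00278)(0.1475) - (-0.0004545)(-0.0004545) = 0.0004099
V_1 = [(0.05581)(0.1475) - (-0.0004545)(0)]/D = 20.09 V
V_2 = [(0.00278)(0) - (0.05581)(-0.0004545)]/D = 0.06189 V
The requested potential is V_1 = 20.09 V.

Final answer: V_1 = 20.09 V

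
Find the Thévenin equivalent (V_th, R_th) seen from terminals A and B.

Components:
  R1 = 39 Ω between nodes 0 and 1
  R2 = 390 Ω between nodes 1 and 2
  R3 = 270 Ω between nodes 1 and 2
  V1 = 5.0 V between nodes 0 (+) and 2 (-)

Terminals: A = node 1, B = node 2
Step 1 — V_th is the open-circuit voltage V_A - V_B (nothing connected across the terminals).
Nodal analysis, taking node 2 as the 0 V reference.
Source V1 fixes V_0 = 5 V.
KCL at each unknown node (sum of currents leaving = 0; resistances in Ω):
  Node 1: (V_1 - 5)/39 + (V_1 - 0)/390 + (V_1 - 0)/270 = 0
Collecting terms: 0.03191 × V_1 = 0.1282  =>  V_1 = 4.018 V
V_th = V_1 - V_2 = 4.018 - 0 = 4.018 V
Step 2 — R_th: zero the source — replace V1 by a short circuit (node 2 merges into node 0) — and find the resistance seen between A (node 1) and B (node 0).
Reduce the network between node 1 (A) and node 0 (B) by series/parallel combination:
  Rp1 = R1 ‖ R2 ‖ R3 (parallel, all between nodes 0 and 1) = 1/(1/39 + 1/390 + 1/270) = 31.34 Ω
R_th = 31.34 Ω

Final answer: V_th = 4.018 V, R_th = 31.34 Ω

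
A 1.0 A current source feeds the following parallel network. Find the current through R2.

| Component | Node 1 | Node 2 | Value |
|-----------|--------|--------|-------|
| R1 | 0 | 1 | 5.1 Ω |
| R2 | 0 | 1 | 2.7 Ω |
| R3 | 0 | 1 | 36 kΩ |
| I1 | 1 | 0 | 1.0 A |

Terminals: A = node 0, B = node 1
All resistors sit directly between nodes 0 and 1, so they are in parallel and share one voltage V; the full source current 1 A splits among them.
1/R_par = 1/5.1 + 1/2.7 + 1/36000 = 0.5665 S  =>  R_par = 1.765 Ω
V = I × R_par = 1 × 1.765 = 1.765 V
I_R2 = V/R2 = 1.765/2.7 = 0.6538 A

Final answer: 0.6538 A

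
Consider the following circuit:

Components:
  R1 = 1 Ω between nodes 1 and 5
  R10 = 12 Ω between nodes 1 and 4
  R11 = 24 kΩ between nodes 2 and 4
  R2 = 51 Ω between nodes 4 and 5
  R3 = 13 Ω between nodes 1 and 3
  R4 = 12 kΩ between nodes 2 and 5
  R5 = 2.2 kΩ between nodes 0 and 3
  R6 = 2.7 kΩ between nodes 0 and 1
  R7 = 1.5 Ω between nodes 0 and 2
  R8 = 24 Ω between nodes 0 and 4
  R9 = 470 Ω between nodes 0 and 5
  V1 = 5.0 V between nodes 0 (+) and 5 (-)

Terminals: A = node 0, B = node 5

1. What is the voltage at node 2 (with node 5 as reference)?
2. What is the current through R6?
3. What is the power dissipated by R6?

Nodal analysis, taking node 5 as the 0 V reference.
Source V1 fixes V_0 = 5 V.
KCL at each unknown node (sum of currents leaving = 0; resistances in Ω):
  Node 1: (V_1 - 0)/1 + (V_1 - V_3)/13 + (V_1 - 5)/2700 + (V_1 - V_4)/12 = 0
  Node 2: (V_2 - 0)/12000 + (V_2 - 5)/1.5 + (V_2 - V_4)/24000 = 0
  Node 3: (V_3 - V_1)/13 + (V_3 - 5)/2200 = 0
  Node 4: (V_4 - 0)/51 + (V_4 - 5)/24 + (V_4 - V_1)/12 + (V_4 - V_2)/24000 = 0
Collecting terms (coefficients in siemens):
  1.161·V_1 - 0.07692·V_3 - 0.08333·V_4 = 0.001852
  0.6668·V_2 - 0.00004167·V_4 = 3.333
  0.07738·V_3 - 0.07692·V_1 = 0.002273
  0.1446·V_4 - 0.08333·V_1 - 0.00004167·V_2 = 0.2083
Solving these 4 simultaneous equations (Gaussian elimination) gives:
  V_1 = 0.1199 V, V_2 = 4.999 V, V_3 = 0.1486 V, V_4 = 1.511 V
Part 1:
  Read off the nodal solution: V_2 = 4.999 V
Part 2:
  I_R6 = (V_0 - V_1)/R6 = (5 - 0.1199)/2700 = 0.001807 A
  Magnitude: I_R6 = 0.001807 A
Part 3:
  I_R6 = (V_0 - V_1)/R6 = (5 - 0.1199)/2700 = 0.001807 A
  P_R6 = I_R6² × R6 = (0.001807)² × 2700 = 0.00882 W

Final answers:
1. V_2 = 4.999 V
2. I_R6 = 0.001807 A
3. P_R6 = 0.00882 W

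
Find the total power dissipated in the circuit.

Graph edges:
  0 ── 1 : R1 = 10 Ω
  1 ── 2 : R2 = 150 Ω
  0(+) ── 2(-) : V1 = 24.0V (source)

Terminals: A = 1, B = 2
Nodal analysis, taking node 2 as the 0 V reference.
Source V1 fixes V_0 = 24 V.
KCL at each unknown node (sum of currents leaving = 0; resistances in Ω):
  Node 1: (V_1 - 24)/10 + (V_1 - 0)/150 = 0
Collecting terms: 0.1067 × V_1 = 2.4  =>  V_1 = 22.5 V
Power in each resistor, P = (ΔV)²/R:
  P_R1 = (24 - 22.5)²/10 = 0.225 W
  P_R2 = (22.5 - 0)²/150 = 3.375 W
P_total = P_R1 + P_R2 = 3.6 W

Final answer: 3.6 W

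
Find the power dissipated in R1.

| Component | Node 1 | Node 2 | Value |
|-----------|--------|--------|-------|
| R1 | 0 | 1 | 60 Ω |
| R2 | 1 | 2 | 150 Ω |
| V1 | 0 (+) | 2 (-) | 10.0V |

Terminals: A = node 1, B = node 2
Nodal analysis, taking node 2 as the 0 V reference.
Source V1 fixes V_0 = 10 V.
KCL at each unknown node (sum of currents leaving = 0; resistances in Ω):
  Node 1: (V_1 - 10)/60 + (V_1 - 0)/150 = 0
Collecting terms: 0.02333 × V_1 = 0.1667  =>  V_1 = 7.143 V
I_R1 = (V_0 - V_1)/R1 = (10 - 7.143)/60 = 0.04762 A
P_R1 = I_R1² × R1 = (0.04762)² × 60 = 0.1361 W

Final answer: 0.1361 W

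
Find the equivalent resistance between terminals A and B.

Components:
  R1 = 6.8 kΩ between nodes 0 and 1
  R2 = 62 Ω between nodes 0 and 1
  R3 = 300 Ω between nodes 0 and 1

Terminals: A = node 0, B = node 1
Reduce the network between node 0 (A) and node 1 (B) by series/parallel combination:
  Rp1 = R1 ‖ R2 ‖ R3 (parallel, all between nodes 0 and 1) = 1/(1/6800 + 1/62 + 1/300) = 51 Ω
R_eq = 51 Ω

Final answer: 51 Ω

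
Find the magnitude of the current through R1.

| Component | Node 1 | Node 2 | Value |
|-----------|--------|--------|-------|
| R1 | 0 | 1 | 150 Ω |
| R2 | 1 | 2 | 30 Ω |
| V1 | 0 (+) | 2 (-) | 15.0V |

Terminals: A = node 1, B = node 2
Nodal analysis, taking node 2 as the 0 V reference.
Source V1 fixes V_0 = 15 V.
KCL at each unknown node (sum of currents leaving = 0; resistances in Ω):
  Node 1: (V_1 - 15)/150 + (V_1 - 0)/30 = 0
Collecting terms: 0.04 × V_1 = 0.1  =>  V_1 = 2.5 V
I_R1 = (V_0 - V_1)/R1 = (15 - 2.5)/150 = 0.08333 A
|I_R1| = 0.08333 A

Final answer: |I_R1| = 0.08333 A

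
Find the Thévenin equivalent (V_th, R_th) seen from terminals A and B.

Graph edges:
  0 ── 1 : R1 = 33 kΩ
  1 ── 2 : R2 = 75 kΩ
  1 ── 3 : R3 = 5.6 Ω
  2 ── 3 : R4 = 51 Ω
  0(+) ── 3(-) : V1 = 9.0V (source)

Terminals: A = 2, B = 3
Step 1 — V_th is the open-circuit voltage V_A - V_B (nothing connected across the terminals).
Nodal analysis, taking node 3 as the 0 V reference.
Source V1 fixes V_0 = 9 V.
KCL at each unknown node (sum of currents leaving = 0; resistances in Ω):
  Node 1: (V_1 - 9)/33000 + (V_1 - V_2)/75000 + (V_1 - 0)/5.6 = 0
  Node 2: (V_2 - V_1)/75000 + (V_2 - 0)/51 = 0
Collecting terms (coefficients in siemens):
  0.1786·V_1 - 0.00001333·V_2 = 0.0002727
  0.01962·V_2 - 0.00001333·V_1 = 0
Determinant D = (0.1786)(0.01962) - (-0.00001333)(-0.00001333) = 0.003505
V_1 = [(0.0002727)(0.01962) - (-0.00001333)(0)]/D = 0.001527 V
V_2 = [(0.1786)(0) - (0.0002727)(-0.00001333)]/D = 0.000001038 V
V_th = V_2 - V_3 = 0.000001038 - 0 = 0.000001038 V
Step 2 — R_th: zero the source — replace V1 by a short circuit (node 3 merges into node 0) — and find the resistance seen between A (node 2) and B (node 0).
Reduce the network between node 2 (A) and node 0 (B) by series/parallel combination:
  Rp1 = R1 ‖ R3 (parallel, both between nodes 0 and 1) = 1/(1/33000 + 1/5.6) = 5.599 Ω
  Rs1 = R2 + Rp1 (series, joined only at node 1) = 75000 + 5.599 = 75010 Ω
  Rp2 = R4 ‖ Rs1 (parallel, both between nodes 0 and 2) = 1/(1/51 + 1/75010) = 50.97 Ω
R_th = 50.97 Ω

Final answer: V_th = 1.038e-06 V, R_th = 50.97 Ω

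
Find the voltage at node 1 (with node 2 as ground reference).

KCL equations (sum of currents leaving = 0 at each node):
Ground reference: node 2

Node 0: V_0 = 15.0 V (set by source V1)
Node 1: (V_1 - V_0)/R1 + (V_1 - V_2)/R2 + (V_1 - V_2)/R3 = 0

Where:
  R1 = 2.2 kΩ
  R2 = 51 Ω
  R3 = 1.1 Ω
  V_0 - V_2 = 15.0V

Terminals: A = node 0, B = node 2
Nodal analysis, taking node 2 as the 0 V reference.
Source V1 fixes V_0 = 15 V.
KCL at each unknown node (sum of currents leaving = 0; resistances in Ω):
  Node 1: (V_1 - 15)/2200 + (V_1 - 0)/51 + (V_1 - 0)/1.1 = 0
Collecting terms: 0.9292 × V_1 = 0.006818  =>  V_1 = 0.007338 V
The requested potential is V_1 = 0.007338 V.

Final answer: V_1 = 0.007338 V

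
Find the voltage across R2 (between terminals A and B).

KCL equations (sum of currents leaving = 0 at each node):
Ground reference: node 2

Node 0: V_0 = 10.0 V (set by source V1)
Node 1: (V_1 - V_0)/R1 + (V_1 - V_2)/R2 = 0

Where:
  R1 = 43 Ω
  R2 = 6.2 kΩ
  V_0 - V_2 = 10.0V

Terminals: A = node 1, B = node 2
R1 and R2 are in series across V1 (node 0 → node 1 → node 2), and the output A–B is taken across R2, so this is a voltage divider.
Series current: I = V1/(R1 + R2) = 10/(43 + 6200) = 10/6243 = 0.001602 A
V_R2 = I × R2 = V1 × R2/(R1 + R2) = 10 × 6200/6243 = 9.931 V

Final answer: 9.931 V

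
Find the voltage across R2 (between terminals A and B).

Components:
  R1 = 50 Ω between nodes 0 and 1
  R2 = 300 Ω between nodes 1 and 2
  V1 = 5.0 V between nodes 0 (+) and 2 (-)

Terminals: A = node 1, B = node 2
R1 and R2 are in series across V1 (node 0 → node 1 → node 2), and the output A–B is taken across R2, so this is a voltage divider.
Series current: I = V1/(R1 + R2) = 5/(50 + 300) = 5/350 = 0.01429 A
V_R2 = I × R2 = V1 × R2/(R1 + R2) = 5 × 300/350 = 4.286 V

Final answer: 4.286 V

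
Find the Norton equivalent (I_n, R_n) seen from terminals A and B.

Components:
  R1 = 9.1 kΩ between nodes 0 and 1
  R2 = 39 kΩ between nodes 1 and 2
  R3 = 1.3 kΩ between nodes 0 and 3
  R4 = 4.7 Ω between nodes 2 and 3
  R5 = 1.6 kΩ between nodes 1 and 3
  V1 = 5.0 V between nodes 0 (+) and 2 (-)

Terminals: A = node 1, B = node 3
Find the Thévenin equivalent first; then I_n = V_th/R_th and R_n = R_th.
Step 1 — V_th is the open-circuit voltage V_A - V_B (nothing connected across the terminals).
Nodal analysis, taking node 2 as the 0 V reference.
Source V1 fixes V_0 = 5 V.
KCL at each unknown node (sum of currents leaving = 0; resistances in Ω):
  Node 1: (V_1 - 5)/9100 + (V_1 - 0)/39000 + (V_1 - V_3)/1600 = 0
  Node 3: (V_3 - 5)/1300 + (V_3 - 0)/4.7 + (V_3 - V_1)/1600 = 0
Collecting terms (coefficients in siemens):
  0.0007605·V_1 - 0.000625·V_3 = 0.0005495
  0.2142·V_3 - 0.000625·V_1 = 0.003846
Determinant D = (0.0007605)(0.2142) - (-0.000625)(-0.000625) = 0.0001625
V_1 = [(0.0005495)(0.2142) - (-0.000625)(0.003846)]/D = 0.739 V
V_3 = [(0.0007605)(0.003846) - (0.0005495)(-0.000625)]/D = 0.02012 V
V_th = V_1 - V_3 = 0.739 - 0.02012 = 0.7189 V
Step 2 — R_th: zero the source — replace V1 by a short circuit (node 2 merges into node 0) — and find the resistance seen between A (node 1) and B (node 3).
Reduce the network between node 1 (A) and node 3 (B) by series/parallel combination:
  Rp1 = R1 ‖ R2 (parallel, both between nodes 0 and 1) = 1/(1/9100 + 1/39000) = 7378 Ω
  Rp2 = R3 ‖ R4 (parallel, both between nodes 0 and 3) = 1/(1/1300 + 1/4.7) = 4.683 Ω
  Rs1 = Rp1 + Rp2 (series, joined only at node 0) = 7378 + 4.683 = 7383 Ω
  Rp3 = R5 ‖ Rs1 (parallel, both between nodes 1 and 3) = 1/(1/1600 + 1/7383) = 1315 Ω
R_th = 1.315 kΩ
I_n = V_th/R_th = 0.7189/1315 = 0.0005467 A, and R_n = R_th = 1.315 kΩ

Final answer: I_n = 0.0005467 A, R_n = 1.315 kΩ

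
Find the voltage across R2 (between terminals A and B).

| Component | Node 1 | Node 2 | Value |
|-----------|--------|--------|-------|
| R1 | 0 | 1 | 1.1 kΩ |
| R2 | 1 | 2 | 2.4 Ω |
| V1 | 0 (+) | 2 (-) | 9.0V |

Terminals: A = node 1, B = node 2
R1 and R2 are in series across V1 (node 0 → node 1 → node 2), and the output A–B is taken across R2, so this is a voltage divider.
Series current: I = V1/(R1 + R2) = 9/(1100 + 2.4) = 9/1102 = 0.008164 A
V_R2 = I × R2 = V1 × R2/(R1 + R2) = 9 × 2.4/1102 = 0.01959 V

Final answer: 0.01959 V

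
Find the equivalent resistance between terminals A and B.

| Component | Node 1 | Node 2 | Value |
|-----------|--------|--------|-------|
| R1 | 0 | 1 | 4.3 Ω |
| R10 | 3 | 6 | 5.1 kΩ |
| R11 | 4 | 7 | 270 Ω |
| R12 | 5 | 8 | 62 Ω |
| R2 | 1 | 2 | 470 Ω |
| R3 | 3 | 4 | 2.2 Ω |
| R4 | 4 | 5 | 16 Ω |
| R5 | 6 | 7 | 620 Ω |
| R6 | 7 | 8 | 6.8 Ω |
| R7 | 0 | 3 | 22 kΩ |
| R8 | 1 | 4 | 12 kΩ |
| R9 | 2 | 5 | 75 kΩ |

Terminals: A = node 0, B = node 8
The network is not a plain series/parallel combination. Inject a 1 A test current into terminal A (node 0) and return it from terminal B (node 8); then R_eq = V_A / (1 A).
Nodal analysis, taking node 8 as the 0 V reference.
Current source I_test pushes 1 A into node 0 and draws it out of node 8.
KCL at each unknown node (sum of currents leaving = 0; resistances in Ω):
  Node 0: (V_0 - V_1)/4.3 + (V_0 - V_3)/22000 - 1 = 0
  Node 1: (V_1 - V_0)/4.3 + (V_1 - V_2)/470 + (V_1 - V_4)/12000 = 0
  Node 2: (V_2 - V_1)/470 + (V_2 - V_5)/75000 = 0
  Node 3: (V_3 - V_0)/22000 + (V_3 - V_4)/2.2 + (V_3 - V_6)/5100 = 0
  Node 4: (V_4 - V_1)/12000 + (V_4 - V_3)/2.2 + (V_4 - V_5)/16 + (V_4 - V_7)/270 = 0
  Node 5: (V_5 - V_2)/75000 + (V_5 - V_4)/16 + (V_5 - 0)/62 = 0
  Node 6: (V_6 - V_3)/5100 + (V_6 - V_7)/620 = 0
  Node 7: (V_7 - V_4)/270 + (V_7 - V_6)/620 + (V_7 - 0)/6.8 = 0
Collecting terms (coefficients in siemens):
  0.2326·V_0 - 0.2326·V_1 - 0.00004545·V_3 = 1
  0.2348·V_1 - 0.2326·V_0 - 0.002128·V_2 - 0.00008333·V_4 = 0
  0.002141·V_2 - 0.002128·V_1 - 0.00001333·V_5 = 0
  0.4548·V_3 - 0.00004545·V_0 - 0.4545·V_4 - 0.0001961·V_6 = 0
  0.5208·V_4 - 0.00008333·V_1 - 0.4545·V_3 - 0.0625·V_5 - 0.003704·V_7 = 0
  0.07864·V_5 - 0.00001333·V_2 - 0.0625·V_4 = 0
  0.001809·V_6 - 0.0001961·V_3 - 0.001613·V_7 = 0
  0.1524·V_7 - 0.003704·V_4 - 0.001613·V_6 = 0
Solving these 8 simultaneous equations (Gaussian elimination) gives:
  V_0 = 7101 V, V_1 = 7098 V, V_2 = 7054 V, V_3 = 59.76 V
  V_4 = 59.08 V, V_5 = 48.15 V, V_6 = 7.832 V, V_7 = 1.519 V
R_eq = V_0 / 1 A = 7101 Ω = 7.101 kΩ

Final answer: 7.101 kΩ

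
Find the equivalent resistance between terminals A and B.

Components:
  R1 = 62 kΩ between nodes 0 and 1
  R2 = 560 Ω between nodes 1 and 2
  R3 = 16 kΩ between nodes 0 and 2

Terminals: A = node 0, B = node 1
Reduce the network between node 0 (A) and node 1 (B) by series/parallel combination:
  Rs1 = R3 + R2 (series, joined only at node 2) = 16000 + 560 = 16560 Ω
  Rp1 = R1 ‖ Rs1 (parallel, both between nodes 0 and 1) = 1/(1/62000 + 1/16560) = 13070 Ω
R_eq = 13.07 kΩ

Final answer: 13.07 kΩ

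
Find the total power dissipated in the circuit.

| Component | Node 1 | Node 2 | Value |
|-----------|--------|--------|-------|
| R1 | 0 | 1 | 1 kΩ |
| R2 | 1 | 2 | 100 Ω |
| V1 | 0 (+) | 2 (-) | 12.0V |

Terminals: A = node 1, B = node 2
Nodal analysis, taking node 2 as the 0 V reference.
Source V1 fixes V_0 = 12 V.
KCL at each unknown node (sum of currents leaving = 0; resistances in Ω):
  Node 1: (V_1 - 12)/1000 + (V_1 - 0)/100 = 0
Collecting terms: 0.011 × V_1 = 0.012  =>  V_1 = 1.091 V
Power in each resistor, P = (ΔV)²/R:
  P_R1 = (12 - 1.091)²/1000 = 0.119 W
  P_R2 = (1.091 - 0)²/100 = 0.0119 W
P_total = P_R1 + P_R2 = 0.1309 W

Final answer: 0.1309 W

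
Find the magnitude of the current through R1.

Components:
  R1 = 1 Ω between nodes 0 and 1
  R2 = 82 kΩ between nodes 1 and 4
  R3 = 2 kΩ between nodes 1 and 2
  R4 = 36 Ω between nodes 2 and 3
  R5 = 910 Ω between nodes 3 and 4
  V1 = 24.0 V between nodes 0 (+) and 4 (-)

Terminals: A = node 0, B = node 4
Nodal analysis, taking node 4 as the 0 V reference.
Source V1 fixes V_0 = 24 V.
KCL at each unknown node (sum of currents leaving = 0; resistances in Ω):
  Node 1: (V_1 - 24)/1 + (V_1 - 0)/82000 + (V_1 - V_2)/2000 = 0
  Node 2: (V_2 - V_1)/2000 + (V_2 - V_3)/36 = 0
  Node 3: (V_3 - V_2)/36 + (V_3 - 0)/910 = 0
Collecting terms (coefficients in siemens):
  1.001·V_1 - 0.0005·V_2 = 24
  0.02828·V_2 - 0.0005·V_1 - 0.02778·V_3 = 0
  0.02888·V_3 - 0.02778·V_2 = 0
Solving these 3 simultaneous equations (Gaussian elimination) gives:
  V_1 = 23.99 V, V_2 = 7.704 V, V_3 = 7.411 V
I_R1 = (V_0 - V_1)/R1 = (24 - 23.99)/1 = 0.008436 A
|I_R1| = 0.008436 A

Final answer: |I_R1| = 0.008436 A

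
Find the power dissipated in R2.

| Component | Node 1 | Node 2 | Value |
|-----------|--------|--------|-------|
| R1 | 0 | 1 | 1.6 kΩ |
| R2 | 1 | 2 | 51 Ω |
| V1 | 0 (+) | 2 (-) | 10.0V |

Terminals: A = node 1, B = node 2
Nodal analysis, taking node 2 as the 0 V reference.
Source V1 fixes V_0 = 10 V.
KCL at each unknown node (sum of currents leaving = 0; resistances in Ω):
  Node 1: (V_1 - 10)/1600 + (V_1 - 0)/51 = 0
Collecting terms: 0.02023 × V_1 = 0.00625  =>  V_1 = 0.3089 V
I_R2 = (V_1 - V_2)/R2 = (0.3089 - 0)/51 = 0.006057 A
P_R2 = I_R2² × R2 = (0.006057)² × 51 = 0.001871 W

Final answer: 0.001871 W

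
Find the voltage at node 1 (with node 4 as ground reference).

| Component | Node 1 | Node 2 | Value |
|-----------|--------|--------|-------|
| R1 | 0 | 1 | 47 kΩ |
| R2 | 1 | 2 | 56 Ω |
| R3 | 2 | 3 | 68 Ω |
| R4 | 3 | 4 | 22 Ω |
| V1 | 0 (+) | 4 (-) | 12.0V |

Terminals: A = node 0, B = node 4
Nodal analysis, taking node 4 as the 0 V reference.
Source V1 fixes V_0 = 12 V.
KCL at each unknown node (sum of currents leaving = 0; resistances in Ω):
  Node 1: (V_1 - 12)/47000 + (V_1 - V_2)/56 = 0
  Node 2: (V_2 - V_1)/56 + (V_2 - V_3)/68 = 0
  Node 3: (V_3 - V_2)/68 + (V_3 - 0)/22 = 0
Collecting terms (coefficients in siemens):
  0.01788·V_1 - 0.01786·V_2 = 0.0002553
  0.03256·V_2 - 0.01786·V_1 - 0.01471·V_3 = 0
  0.06016·V_3 - 0.01471·V_2 = 0
Solving these 3 simultaneous equations (Gaussian elimination) gives:
  V_1 = 0.03716 V, V_2 = 0.02291 V, V_3 = 0.0056 V
The requested potential is V_1 = 0.03716 V.

Final answer: V_1 = 0.03716 V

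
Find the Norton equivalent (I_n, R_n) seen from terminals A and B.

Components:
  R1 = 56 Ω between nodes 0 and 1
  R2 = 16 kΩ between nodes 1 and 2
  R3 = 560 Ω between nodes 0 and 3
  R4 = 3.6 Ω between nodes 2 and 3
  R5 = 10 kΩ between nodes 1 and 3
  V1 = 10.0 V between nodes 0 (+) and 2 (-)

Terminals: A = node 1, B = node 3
Find the Thévenin equivalent first; then I_n = V_th/R_th and R_n = R_th.
Step 1 — V_th is the open-circuit voltage V_A - V_B (nothing connected across the terminals).
Nodal analysis, taking node 2 as the 0 V reference.
Source V1 fixes V_0 = 10 V.
KCL at each unknown node (sum of currents leaving = 0; resistances in Ω):
  Node 1: (V_1 - 10)/56 + (V_1 - 0)/16000 + (V_1 - V_3)/10000 = 0
  Node 3: (V_3 - 10)/560 + (V_3 - 0)/3.6 + (V_3 - V_1)/10000 = 0
Collecting terms (coefficients in siemens):
  0.01802·V_1 - 0.0001·V_3 = 0.1786
  0.2797·V_3 - 0.0001·V_1 = 0.01786
Determinant D = (0.01802)(0.2797) - (-0.0001)(-0.0001) = 0.005039
V_1 = [(0.1786)(0.2797) - (-0.0001)(0.01786)]/D = 9.91 V
V_3 = [(0.01802)(0.01786) - (0.1786)(-0.0001)]/D = 0.0674 V
V_th = V_1 - V_3 = 9.91 - 0.0674 = 9.843 V
Step 2 — R_th: zero the source — replace V1 by a short circuit (node 2 merges into node 0) — and find the resistance seen between A (node 1) and B (node 3).
Reduce the network between node 1 (A) and node 3 (B) by series/parallel combination:
  Rp1 = R1 ‖ R2 (parallel, both between nodes 0 and 1) = 1/(1/56 + 1/16000) = 55.8 Ω
  Rp2 = R3 ‖ R4 (parallel, both between nodes 0 and 3) = 1/(1/560 + 1/3.6) = 3.577 Ω
  Rs1 = Rp1 + Rp2 (series, joined only at node 0) = 55.8 + 3.577 = 59.38 Ω
  Rp3 = R5 ‖ Rs1 (parallel, both between nodes 1 and 3) = 1/(1/10000 + 1/59.38) = 59.03 Ω
R_th = 59.03 Ω
I_n = V_th/R_th = 9.843/59.03 = 0.1667 A, and R_n = R_th = 59.03 Ω

Final answer: I_n = 0.1667 A, R_n = 59.03 Ω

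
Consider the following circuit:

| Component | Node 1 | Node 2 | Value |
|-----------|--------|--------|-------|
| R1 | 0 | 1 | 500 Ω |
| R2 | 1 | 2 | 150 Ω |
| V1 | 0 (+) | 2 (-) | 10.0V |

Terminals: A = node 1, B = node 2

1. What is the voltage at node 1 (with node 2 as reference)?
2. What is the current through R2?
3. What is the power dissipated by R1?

Nodal analysis, taking node 2 as the 0 V reference.
Source V1 fixes V_0 = 10 V.
KCL at each unknown node (sum of currents leaving = 0; resistances in Ω):
  Node 1: (V_1 - 10)/500 + (V_1 - 0)/150 = 0
Collecting terms: 0.008667 × V_1 = 0.02  =>  V_1 = 2.308 V
Part 1:
  Read off the nodal solution: V_1 = 2.308 V
Part 2:
  I_R2 = (V_1 - V_2)/R2 = (2.308 - 0)/150 = 0.01538 A
  Magnitude: I_R2 = 0.01538 A
Part 3:
  I_R1 = (V_0 - V_1)/R1 = (10 - 2.308)/500 = 0.01538 A
  P_R1 = I_R1² × R1 = (0.01538)² × 500 = 0.1183 W

Final answers:
1. V_1 = 2.308 V
2. I_R2 = 0.01538 A
3. P_R1 = 0.1183 W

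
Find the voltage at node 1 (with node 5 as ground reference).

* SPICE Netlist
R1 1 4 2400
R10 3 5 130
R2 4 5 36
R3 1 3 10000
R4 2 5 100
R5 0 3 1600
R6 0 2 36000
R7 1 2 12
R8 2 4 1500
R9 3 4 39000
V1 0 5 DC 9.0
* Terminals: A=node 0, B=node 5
Nodal analysis, taking node 5 as the 0 V reference.
Source V1 fixes V_0 = 9 V.
KCL at each unknown node (sum of currents leaving = 0; resistances in Ω):
  Node 1: (V_1 - V_4)/2400 + (V_1 - V_3)/10000 + (V_1 - V_2)/12 = 0
  Node 2: (V_2 - 0)/100 + (V_2 - 9)/36000 + (V_2 - V_1)/12 + (V_2 - V_4)/1500 = 0
  Node 3: (V_3 - V_1)/10000 + (V_3 - 9)/1600 + (V_3 - V_4)/39000 + (V_3 - 0)/130 = 0
  Node 4: (V_4 - V_1)/2400 + (V_4 - 0)/36 + (V_4 - V_2)/1500 + (V_4 - V_3)/39000 = 0
Collecting terms (coefficients in siemens):
  0.08385·V_1 - 0.08333·V_2 - 0.0001·V_3 - 0.0004167·V_4 = 0
  0.09403·V_2 - 0.08333·V_1 - 0.0006667·V_4 = 0.00025
  0.008443·V_3 - 0.0001·V_1 - 0.00002564·V_4 = 0.005625
  0.02889·V_4 - 0.0004167·V_1 - 0.0006667·V_2 - 0.00002564·V_3 = 0
Solving these 4 simultaneous equations (Gaussian elimination) gives:
  V_1 = 0.02901 V, V_2 = 0.02838 V, V_3 = 0.6666 V, V_4 = 0.001665 V
The requested potential is V_1 = 0.02901 V.

Final answer: V_1 = 0.02901 V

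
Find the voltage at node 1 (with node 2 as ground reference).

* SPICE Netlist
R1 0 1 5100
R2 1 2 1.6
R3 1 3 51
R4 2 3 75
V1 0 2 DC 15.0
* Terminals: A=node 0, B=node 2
Nodal analysis, taking node 2 as the 0 V reference.
Source V1 fixes V_0 = 15 V.
KCL at each unknown node (sum of currents leaving = 0; resistances in Ω):
  Node 1: (V_1 - 15)/5100 + (V_1 - 0)/1.6 + (V_1 - V_3)/51 = 0
  Node 3: (V_3 - V_1)/51 + (V_3 - 0)/75 = 0
Collecting terms (coefficients in siemens):
  0.6448·V_1 - 0.01961·V_3 = 0.002941
  0.03294·V_3 - 0.01961·V_1 = 0
Determinant D = (0.6448)(0.03294) - (-0.01961)(-0.01961) = 0.02086
V_1 = [(0.002941)(0.03294) - (-0.01961)(0)]/D = 0.004645 V
V_3 = [(0.6448)(0) - (0.002941)(-0.01961)]/D = 0.002765 V
The requested potential is V_1 = 0.004645 V.

Final answer: V_1 = 0.004645 V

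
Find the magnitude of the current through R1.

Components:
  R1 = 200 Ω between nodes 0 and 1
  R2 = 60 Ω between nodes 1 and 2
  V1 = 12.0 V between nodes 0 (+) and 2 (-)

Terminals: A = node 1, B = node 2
Nodal analysis, taking node 2 as the 0 V reference.
Source V1 fixes V_0 = 12 V.
KCL at each unknown node (sum of currents leaving = 0; resistances in Ω):
  Node 1: (V_1 - 12)/200 + (V_1 - 0)/60 = 0
Collecting terms: 0.02167 × V_1 = 0.06  =>  V_1 = 2.769 V
I_R1 = (V_0 - V_1)/R1 = (12 - 2.769)/200 = 0.04615 A
|I_R1| = 0.04615 A

Final answer: |I_R1| = 0.04615 A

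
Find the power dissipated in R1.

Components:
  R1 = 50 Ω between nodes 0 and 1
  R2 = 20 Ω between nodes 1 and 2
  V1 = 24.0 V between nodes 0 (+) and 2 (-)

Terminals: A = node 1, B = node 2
Nodal analysis, taking node 2 as the 0 V reference.
Source V1 fixes V_0 = 24 V.
KCL at each unknown node (sum of currents leaving = 0; resistances in Ω):
  Node 1: (V_1 - 24)/50 + (V_1 - 0)/20 = 0
Collecting terms: 0.07 × V_1 = 0.48  =>  V_1 = 6.857 V
I_R1 = (V_0 - V_1)/R1 = (24 - 6.857)/50 = 0.3429 A
P_R1 = I_R1² × R1 = (0.3429)² × 50 = 5.878 W

Final answer: 5.878 W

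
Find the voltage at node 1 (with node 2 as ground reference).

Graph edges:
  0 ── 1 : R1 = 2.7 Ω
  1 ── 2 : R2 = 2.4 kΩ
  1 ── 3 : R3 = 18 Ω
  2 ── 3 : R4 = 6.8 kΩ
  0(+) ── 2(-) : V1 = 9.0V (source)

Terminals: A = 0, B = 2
Nodal analysis, taking node 2 as the 0 V reference.
Source V1 fixes V_0 = 9 V.
KCL at each unknown node (sum of currents leaving = 0; resistances in Ω):
  Node 1: (V_1 - 9)/2.7 + (V_1 - 0)/2400 + (V_1 - V_3)/18 = 0
  Node 3: (V_3 - V_1)/18 + (V_3 - 0)/6800 = 0
Collecting terms (coefficients in siemens):
  0.4263·V_1 - 0.05556·V_3 = 3.333
  0.0557·V_3 - 0.05556·V_1 = 0
Determinant D = (0.4263)(0.0557) - (-0.05556)(-0.05556) = 0.02066
V_1 = [(3.333)(0.0557) - (-0.05556)(0)]/D = 8.986 V
V_3 = [(0.4263)(0) - (3.333)(-0.05556)]/D = 8.963 V
The requested potential is V_1 = 8.986 V.

Final answer: V_1 = 8.986 V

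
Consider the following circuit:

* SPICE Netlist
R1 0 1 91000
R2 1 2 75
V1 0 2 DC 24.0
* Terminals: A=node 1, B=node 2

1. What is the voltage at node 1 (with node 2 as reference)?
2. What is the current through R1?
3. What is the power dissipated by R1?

Nodal analysis, taking node 2 as the 0 V reference.
Source V1 fixes V_0 = 24 V.
KCL at each unknown node (sum of currents leaving = 0; resistances in Ω):
  Node 1: (V_1 - 24)/91000 + (V_1 - 0)/75 = 0
Collecting terms: 0.01334 × V_1 = 0.0002637  =>  V_1 = 0.01976 V
Part 1:
  Read off the nodal solution: V_1 = 0.01976 V
Part 2:
  I_R1 = (V_0 - V_1)/R1 = (24 - 0.01976)/91000 = 0.0002635 A
  Magnitude: I_R1 = 0.0002635 A
Part 3:
  I_R1 = (V_0 - V_1)/R1 = (24 - 0.01976)/91000 = 0.0002635 A
  P_R1 = I_R1² × R1 = (0.0002635)² × 91000 = 0.006319 W

Final answers:
1. V_1 = 0.01976 V
2. I_R1 = 0.0002635 A
3. P_R1 = 0.006319 W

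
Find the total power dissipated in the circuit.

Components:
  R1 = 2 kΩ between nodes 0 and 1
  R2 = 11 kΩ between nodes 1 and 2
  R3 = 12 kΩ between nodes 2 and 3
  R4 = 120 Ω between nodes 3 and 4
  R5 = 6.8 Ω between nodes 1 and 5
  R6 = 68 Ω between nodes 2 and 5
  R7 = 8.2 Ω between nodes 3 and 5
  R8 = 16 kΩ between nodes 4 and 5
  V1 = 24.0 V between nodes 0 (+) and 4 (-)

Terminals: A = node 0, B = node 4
Nodal analysis, taking node 4 as the 0 V reference.
Source V1 fixes V_0 = 24 V.
KCL at each unknown node (sum of currents leaving = 0; resistances in Ω):
  Node 1: (V_1 - 24)/2000 + (V_1 - V_2)/11000 + (V_1 - V_5)/6.8 = 0
  Node 2: (V_2 - V_1)/11000 + (V_2 - V_3)/12000 + (V_2 - V_5)/68 = 0
  Node 3: (V_3 - V_2)/12000 + (V_3 - 0)/120 + (V_3 - V_5)/8.2 = 0
  Node 5: (V_5 - V_1)/6.8 + (V_5 - V_2)/68 + (V_5 - V_3)/8.2 + (V_5 - 0)/16000 = 0
Collecting terms (coefficients in siemens):
  0.1476·V_1 - 0.00009091·V_2 - 0.1471·V_5 = 0.012
  0.01488·V_2 - 0.00009091·V_1 - 0.00008333·V_3 - 0.01471·V_5 = 0
  0.1304·V_3 - 0.00008333·V_2 - 0.122·V_5 = 0
  0.2838·V_5 - 0.1471·V_1 - 0.01471·V_2 - 0.122·V_3 = 0
Solving these 4 simultaneous equations (Gaussian elimination) gives:
  V_1 = 1.507 V, V_2 = 1.43 V, V_3 = 1.339 V, V_5 = 1.43 V
Power in each resistor, P = (ΔV)²/R:
  P_R1 = (24 - 1.507)²/2000 = 0.253 W
  P_R2 = (1.507 - 1.43)²/11000 = 0.0000005317 W
  P_R3 = (1.43 - 1.339)²/12000 = 0.0000006959 W
  P_R4 = (1.339 - 0)²/120 = 0.01494 W
  P_R5 = (1.507 - 1.43)²/6.8 = 0.000859 W
  P_R6 = (1.43 - 1.43)²/68 = 0.00000000002988 W
  P_R7 = (1.339 - 1.43)²/8.2 = 0.001019 W
  P_R8 = (0 - 1.43)²/16000 = 0.0001279 W
P_total = P_R1 + P_R2 + P_R3 + P_R4 + P_R5 + P_R6 + P_R7 + P_R8 = 0.2699 W

Final answer: 0.2699 W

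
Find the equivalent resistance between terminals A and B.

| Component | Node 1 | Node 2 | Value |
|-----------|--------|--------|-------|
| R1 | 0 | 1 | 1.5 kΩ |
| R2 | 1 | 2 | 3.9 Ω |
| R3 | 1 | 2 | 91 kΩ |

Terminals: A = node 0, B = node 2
Reduce the network between node 0 (A) and node 2 (B) by series/parallel combination:
  Rp1 = R2 ‖ R3 (parallel, both between nodes 1 and 2) = 1/(1/3.9 + 1/91000) = 3.9 Ω
  Rs1 = R1 + Rp1 (series, joined only at node 1) = 1500 + 3.9 = 1504 Ω
R_eq = 1.504 kΩ

Final answer: 1.504 kΩ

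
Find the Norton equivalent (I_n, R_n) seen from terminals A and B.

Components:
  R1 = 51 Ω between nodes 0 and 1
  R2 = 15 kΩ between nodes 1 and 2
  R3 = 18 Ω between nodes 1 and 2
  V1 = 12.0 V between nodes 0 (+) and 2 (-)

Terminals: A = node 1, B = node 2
Find the Thévenin equivalent first; then I_n = V_th/R_th and R_n = R_th.
Step 1 — V_th is the open-circuit voltage V_A - V_B (nothing connected across the terminals).
Nodal analysis, taking node 2 as the 0 V reference.
Source V1 fixes V_0 = 12 V.
KCL at each unknown node (sum of currents leaving = 0; resistances in Ω):
  Node 1: (V_1 - 12)/51 + (V_1 - 0)/15000 + (V_1 - 0)/18 = 0
Collecting terms: 0.07523 × V_1 = 0.2353  =>  V_1 = 3.128 V
V_th = V_1 - V_2 = 3.128 - 0 = 3.128 V
Step 2 — R_th: zero the source — replace V1 by a short circuit (node 2 merges into node 0) — and find the resistance seen between A (node 1) and B (node 0).
Reduce the network between node 1 (A) and node 0 (B) by series/parallel combination:
  Rp1 = R1 ‖ R2 ‖ R3 (parallel, all between nodes 0 and 1) = 1/(1/51 + 1/15000 + 1/18) = 13.29 Ω
R_th = 13.29 Ω
I_n = V_th/R_th = 3.128/13.29 = 0.2353 A, and R_n = R_th = 13.29 Ω

Final answer: I_n = 0.2353 A, R_n = 13.29 Ω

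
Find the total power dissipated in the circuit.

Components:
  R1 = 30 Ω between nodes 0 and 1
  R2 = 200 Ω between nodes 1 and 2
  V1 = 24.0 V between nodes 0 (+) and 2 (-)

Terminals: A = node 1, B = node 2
Nodal analysis, taking node 2 as the 0 V reference.
Source V1 fixes V_0 = 24 V.
KCL at each unknown node (sum of currents leaving = 0; resistances in Ω):
  Node 1: (V_1 - 24)/30 + (V_1 - 0)/200 = 0
Collecting terms: 0.03833 × V_1 = 0.8  =>  V_1 = 20.87 V
Power in each resistor, P = (ΔV)²/R:
  P_R1 = (24 - 20.87)²/30 = 0.3267 W
  P_R2 = (20.87 - 0)²/200 = 2.178 W
P_total = P_R1 + P_R2 = 2.504 W

Final answer: 2.504 W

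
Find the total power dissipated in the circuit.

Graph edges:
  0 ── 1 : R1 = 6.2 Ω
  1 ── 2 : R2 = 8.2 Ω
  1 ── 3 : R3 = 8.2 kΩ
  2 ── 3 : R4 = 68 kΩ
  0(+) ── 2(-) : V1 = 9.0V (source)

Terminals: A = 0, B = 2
Nodal analysis, taking node 2 as the 0 V reference.
Source V1 fixes V_0 = 9 V.
KCL at each unknown node (sum of currents leaving = 0; resistances in Ω):
  Node 1: (V_1 - 9)/6.2 + (V_1 - 0)/8.2 + (V_1 - V_3)/8200 = 0
  Node 3: (V_3 - V_1)/8200 + (V_3 - 0)/68000 = 0
Collecting terms (coefficients in siemens):
  0.2834·V_1 - 0.000122·V_3 = 1.452
  0.0001367·V_3 - 0.000122·V_1 = 0
Determinant D = (0.2834)(0.0001367) - (-0.000122)(-0.000122) = 0.00003871
V_1 = [(1.452)(0.0001367) - (-0.000122)(0)]/D = 5.125 V
V_3 = [(0.2834)(0) - (1.452)(-0.000122)]/D = 4.573 V
Power in each resistor, P = (ΔV)²/R:
  P_R1 = (9 - 5.125)²/6.2 = 2.422 W
  P_R2 = (5.125 - 0)²/8.2 = 3.203 W
  P_R3 = (5.125 - 4.573)²/8200 = 0.00003709 W
  P_R4 = (0 - 4.573)²/68000 = 0.0003076 W
P_total = P_R1 + P_R2 + P_R3 + P_R4 = 5.625 W

Final answer: 5.625 W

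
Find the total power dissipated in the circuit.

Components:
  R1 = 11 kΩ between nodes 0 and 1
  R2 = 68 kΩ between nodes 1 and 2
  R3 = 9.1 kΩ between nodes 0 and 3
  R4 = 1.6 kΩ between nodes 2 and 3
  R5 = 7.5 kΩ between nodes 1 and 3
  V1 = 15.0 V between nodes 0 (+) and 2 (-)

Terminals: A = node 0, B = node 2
Nodal analysis, taking node 2 as the 0 V reference.
Source V1 fixes V_0 = 15 V.
KCL at each unknown node (sum of currents leaving = 0; resistances in Ω):
  Node 1: (V_1 - 15)/11000 + (V_1 - 0)/68000 + (V_1 - V_3)/7500 = 0
  Node 3: (V_3 - 15)/9100 + (V_3 - 0)/1600 + (V_3 - V_1)/7500 = 0
Collecting terms (coefficients in siemens):
  0.0002389·V_1 - 0.0001333·V_3 = 0.001364
  0.0008682·V_3 - 0.0001333·V_1 = 0.001648
Determinant D = (0.0002389)(0.0008682) - (-0.0001333)(-0.0001333) = 0.0000001897
V_1 = [(0.001364)(0.0008682) - (-0.0001333)(0.001648)]/D = 7.4 V
V_3 = [(0.0002389)(0.001648) - (0.001364)(-0.0001333)]/D = 3.035 V
Power in each resistor, P = (ΔV)²/R:
  P_R1 = (15 - 7.4)²/11000 = 0.00525 W
  P_R2 = (7.4 - 0)²/68000 = 0.0008054 W
  P_R3 = (15 - 3.035)²/9100 = 0.01573 W
  P_R4 = (0 - 3.035)²/1600 = 0.005757 W
  P_R5 = (7.4 - 3.035)²/7500 = 0.002541 W
P_total = P_R1 + P_R2 + P_R3 + P_R4 + P_R5 = 0.03009 W

Final answer: 0.03009 W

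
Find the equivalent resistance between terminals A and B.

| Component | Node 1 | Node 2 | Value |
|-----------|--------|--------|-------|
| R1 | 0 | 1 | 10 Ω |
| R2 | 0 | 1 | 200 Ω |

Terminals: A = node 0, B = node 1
Reduce the network between node 0 (A) and node 1 (B) by series/parallel combination:
  Rp1 = R1 ‖ R2 (parallel, both between nodes 0 and 1) = 1/(1/10 + 1/200) = 9.524 Ω
R_eq = 9.524 Ω

Final answer: 9.524 Ω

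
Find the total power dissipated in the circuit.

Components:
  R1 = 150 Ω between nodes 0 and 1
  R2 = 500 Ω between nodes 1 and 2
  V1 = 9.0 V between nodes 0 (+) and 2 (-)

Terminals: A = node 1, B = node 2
Nodal analysis, taking node 2 as the 0 V reference.
Source V1 fixes V_0 = 9 V.
KCL at each unknown node (sum of currents leaving = 0; resistances in Ω):
  Node 1: (V_1 - 9)/150 + (V_1 - 0)/500 = 0
Collecting terms: 0.008667 × V_1 = 0.06  =>  V_1 = 6.923 V
Power in each resistor, P = (ΔV)²/R:
  P_R1 = (9 - 6.923)²/150 = 0.02876 W
  P_R2 = (6.923 - 0)²/500 = 0.09586 W
P_total = P_R1 + P_R2 = 0.1246 W

Final answer: 0.1246 W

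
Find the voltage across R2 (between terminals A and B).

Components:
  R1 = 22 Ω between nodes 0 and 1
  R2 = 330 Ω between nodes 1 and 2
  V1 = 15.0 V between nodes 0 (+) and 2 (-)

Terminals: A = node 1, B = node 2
R1 and R2 are in series across V1 (node 0 → node 1 → node 2), and the output A–B is taken across R2, so this is a voltage divider.
Series current: I = V1/(R1 + R2) = 15/(22 + 330) = 15/352 = 0.04261 A
V_R2 = I × R2 = V1 × R2/(R1 + R2) = 15 × 330/352 = 14.06 V

Final answer: 14.06 V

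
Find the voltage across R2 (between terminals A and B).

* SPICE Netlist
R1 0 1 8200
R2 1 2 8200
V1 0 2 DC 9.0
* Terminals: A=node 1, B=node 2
R1 and R2 are in series across V1 (node 0 → node 1 → node 2), and the output A–B is taken across R2, so this is a voltage divider.
Series current: I = V1/(R1 + R2) = 9/(8200 + 8200) = 9/16400 = 0.0005488 A
V_R2 = I × R2 = V1 × R2/(R1 + R2) = 9 × 8200/16400 = 4.5 V

Final answer: 4.5 V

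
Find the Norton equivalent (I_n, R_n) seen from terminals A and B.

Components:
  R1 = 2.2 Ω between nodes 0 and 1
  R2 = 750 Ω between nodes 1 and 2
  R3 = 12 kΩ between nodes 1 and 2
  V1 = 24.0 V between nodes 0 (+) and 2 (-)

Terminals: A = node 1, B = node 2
Find the Thévenin equivalent first; then I_n = V_th/R_th and R_n = R_th.
Step 1 — V_th is the open-circuit voltage V_A - V_B (nothing connected across the terminals).
Nodal analysis, taking node 2 as the 0 V reference.
Source V1 fixes V_0 = 24 V.
KCL at each unknown node (sum of currents leaving = 0; resistances in Ω):
  Node 1: (V_1 - 24)/2.2 + (V_1 - 0)/750 + (V_1 - 0)/12000 = 0
Collecting terms: 0.456 × V_1 = 10.91  =>  V_1 = 23.93 V
V_th = V_1 - V_2 = 23.93 - 0 = 23.93 V
Step 2 — R_th: zero the source — replace V1 by a short circuit (node 2 merges into node 0) — and find the resistance seen between A (node 1) and B (node 0).
Reduce the network between node 1 (A) and node 0 (B) by series/parallel combination:
  Rp1 = R1 ‖ R2 ‖ R3 (parallel, all between nodes 0 and 1) = 1/(1/2.2 + 1/750 + 1/12000) = 2.193 Ω
R_th = 2.193 Ω
I_n = V_th/R_th = 23.93/2.193 = 10.91 A, and R_n = R_th = 2.193 Ω

Final answer: I_n = 10.91 A, R_n = 2.193 Ω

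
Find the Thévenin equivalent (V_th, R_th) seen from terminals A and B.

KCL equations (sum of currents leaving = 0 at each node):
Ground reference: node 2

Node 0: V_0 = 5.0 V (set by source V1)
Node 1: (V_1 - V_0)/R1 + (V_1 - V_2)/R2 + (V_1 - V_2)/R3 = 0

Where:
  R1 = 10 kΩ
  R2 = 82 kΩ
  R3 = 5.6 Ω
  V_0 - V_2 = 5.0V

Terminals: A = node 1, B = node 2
Step 1 — V_th is the open-circuit voltage V_A - V_B (nothing connected across the terminals).
Nodal analysis, taking node 2 as the 0 V reference.
Source V1 fixes V_0 = 5 V.
KCL at each unknown node (sum of currents leaving = 0; resistances in Ω):
  Node 1: (V_1 - 5)/10000 + (V_1 - 0)/82000 + (V_1 - 0)/5.6 = 0
Collecting terms: 0.1787 × V_1 = 0.0005  =>  V_1 = 0.002798 V
V_th = V_1 - V_2 = 0.002798 - 0 = 0.002798 V
Step 2 — R_th: zero the source — replace V1 by a short circuit (node 2 merges into node 0) — and find the resistance seen between A (node 1) and B (node 0).
Reduce the network between node 1 (A) and node 0 (B) by series/parallel combination:
  Rp1 = R1 ‖ R2 ‖ R3 (parallel, all between nodes 0 and 1) = 1/(1/10000 + 1/82000 + 1/5.6) = 5.596 Ω
R_th = 5.596 Ω

Final answer: V_th = 0.002798 V, R_th = 5.596 Ω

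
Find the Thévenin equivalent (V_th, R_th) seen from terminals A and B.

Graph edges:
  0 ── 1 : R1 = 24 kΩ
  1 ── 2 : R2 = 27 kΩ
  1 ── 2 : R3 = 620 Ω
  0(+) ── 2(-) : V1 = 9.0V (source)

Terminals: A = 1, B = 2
Step 1 — V_th is the open-circuit voltage V_A - V_B (nothing connected across the terminals).
Nodal analysis, taking node 2 as the 0 V reference.
Source V1 fixes V_0 = 9 V.
KCL at each unknown node (sum of currents leaving = 0; resistances in Ω):
  Node 1: (V_1 - 9)/24000 + (V_1 - 0)/27000 + (V_1 - 0)/620 = 0
Collecting terms: 0.001692 × V_1 = 0.000375  =>  V_1 = 0.2217 V
V_th = V_1 - V_2 = 0.2217 - 0 = 0.2217 V
Step 2 — R_th: zero the source — replace V1 by a short circuit (node 2 merges into node 0) — and find the resistance seen between A (node 1) and B (node 0).
Reduce the network between node 1 (A) and node 0 (B) by series/parallel combination:
  Rp1 = R1 ‖ R2 ‖ R3 (parallel, all between nodes 0 and 1) = 1/(1/24000 + 1/27000 + 1/620) = 591.2 Ω
R_th = 591.2 Ω

Final answer: V_th = 0.2217 V, R_th = 591.2 Ω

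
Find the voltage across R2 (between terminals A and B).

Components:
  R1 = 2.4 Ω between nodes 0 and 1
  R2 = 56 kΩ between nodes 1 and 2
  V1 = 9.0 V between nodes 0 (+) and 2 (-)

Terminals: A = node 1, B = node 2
R1 and R2 are in series across V1 (node 0 → node 1 → node 2), and the output A–B is taken across R2, so this is a voltage divider.
Series current: I = V1/(R1 + R2) = 9/(2.4 + 56000) = 9/56000 = 0.0001607 A
V_R2 = I × R2 = V1 × R2/(R1 + R2) = 9 × 56000/56000 = 9 V

Final answer: 9 V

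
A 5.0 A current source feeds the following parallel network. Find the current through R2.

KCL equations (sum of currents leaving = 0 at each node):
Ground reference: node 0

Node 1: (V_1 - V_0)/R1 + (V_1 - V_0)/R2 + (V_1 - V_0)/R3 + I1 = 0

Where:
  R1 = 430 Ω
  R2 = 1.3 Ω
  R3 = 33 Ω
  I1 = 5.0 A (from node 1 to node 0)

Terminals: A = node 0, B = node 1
All resistors sit directly between nodes 0 and 1, so they are in parallel and share one voltage V; the full source current 5 A splits among them.
1/R_par = 1/430 + 1/1.3 + 1/33 = 0.8019 S  =>  R_par = 1.247 Ω
V = I × R_par = 5 × 1.247 = 6.236 V
I_R2 = V/R2 = 6.236/1.3 = 4.797 A

Final answer: 4.797 A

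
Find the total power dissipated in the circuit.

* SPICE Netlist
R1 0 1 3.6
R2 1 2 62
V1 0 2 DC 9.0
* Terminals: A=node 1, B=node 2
Nodal analysis, taking node 2 as the 0 V reference.
Source V1 fixes V_0 = 9 V.
KCL at each unknown node (sum of currents leaving = 0; resistances in Ω):
  Node 1: (V_1 - 9)/3.6 + (V_1 - 0)/62 = 0
Collecting terms: 0.2939 × V_1 = 2.5  =>  V_1 = 8.506 V
Power in each resistor, P = (ΔV)²/R:
  P_R1 = (9 - 8.506)²/3.6 = 0.06776 W
  P_R2 = (8.506 - 0)²/62 = 1.167 W
P_total = P_R1 + P_R2 = 1.235 W

Final answer: 1.235 W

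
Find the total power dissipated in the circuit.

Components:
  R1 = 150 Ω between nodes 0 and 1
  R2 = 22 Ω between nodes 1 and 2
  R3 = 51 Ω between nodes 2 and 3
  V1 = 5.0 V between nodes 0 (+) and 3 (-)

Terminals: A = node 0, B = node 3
Nodal analysis, taking node 3 as the 0 V reference.
Source V1 fixes V_0 = 5 V.
KCL at each unknown node (sum of currents leaving = 0; resistances in Ω):
  Node 1: (V_1 - 5)/150 + (V_1 - V_2)/22 = 0
  Node 2: (V_2 - V_1)/22 + (V_2 - 0)/51 = 0
Collecting terms (coefficients in siemens):
  0.05212·V_1 - 0.04545·V_2 = 0.03333
  0.06506·V_2 - 0.04545·V_1 = 0
Determinant D = (0.05212)(0.06506) - (-0.04545)(-0.04545) = 0.001325
V_1 = [(0.03333)(0.06506) - (-0.04545)(0)]/D = 1.637 V
V_2 = [(0.05212)(0) - (0.03333)(-0.04545)]/D = 1.143 V
Power in each resistor, P = (ΔV)²/R:
  P_R1 = (5 - 1.637)²/150 = 0.07541 W
  P_R2 = (1.637 - 1.143)²/22 = 0.01106 W
  P_R3 = (1.143 - 0)²/51 = 0.02564 W
P_total = P_R1 + P_R2 + P_R3 = 0.1121 W

Final answer: 0.1121 W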